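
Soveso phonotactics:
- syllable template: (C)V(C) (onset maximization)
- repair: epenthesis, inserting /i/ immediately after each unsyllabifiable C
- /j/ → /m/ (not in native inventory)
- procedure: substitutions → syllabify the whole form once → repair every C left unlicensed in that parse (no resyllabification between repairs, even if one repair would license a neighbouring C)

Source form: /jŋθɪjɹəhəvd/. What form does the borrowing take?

miŋiθɪmɹəhəvdi

Substitution: /j/ → /m/, giving /mŋθɪmɹəhəvd/.
Under (C)V(C), the unsyllabifiable consonants are /m/, /ŋ/, /d/ (at most one coda consonant is licensed; onsets are limited to one consonant).
Epenthesis after each stranded consonant: /m/ → /mi/, /ŋ/ → /ŋi/, /d/ → /di/.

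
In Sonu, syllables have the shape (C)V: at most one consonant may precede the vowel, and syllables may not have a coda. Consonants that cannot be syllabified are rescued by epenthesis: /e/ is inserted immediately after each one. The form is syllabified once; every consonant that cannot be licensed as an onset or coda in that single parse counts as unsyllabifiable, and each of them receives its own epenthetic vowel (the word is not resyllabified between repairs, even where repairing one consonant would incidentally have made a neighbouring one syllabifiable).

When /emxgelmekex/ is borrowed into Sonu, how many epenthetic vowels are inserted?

The unsyllabifiable consonants are /m/, /x/, /l/, /x/; each receives one epenthetic vowel.

4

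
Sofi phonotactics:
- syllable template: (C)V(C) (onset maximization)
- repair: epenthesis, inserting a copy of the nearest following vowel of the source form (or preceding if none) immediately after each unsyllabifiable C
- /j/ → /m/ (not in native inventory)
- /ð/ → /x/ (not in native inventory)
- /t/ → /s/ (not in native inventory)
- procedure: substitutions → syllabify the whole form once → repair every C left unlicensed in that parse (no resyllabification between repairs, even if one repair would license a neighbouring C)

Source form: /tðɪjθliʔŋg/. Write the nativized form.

Substitution: /t/ → /s/, /ð/ → /x/, /j/ → /m/, giving /sxɪmθliʔŋg/.
The consonants /s/, /θ/, /ŋ/, /g/ cannot be parsed into a legal (C)V(C) syllable (at most one coda consonant is licensed; onsets are limited to one consonant).
Inserting the epenthetic vowel yields /s/ → /sɪ/, /θ/ → /θi/, /ŋ/ → /ŋi/, /g/ → /gi/.

sɪxɪmθiliʔŋigi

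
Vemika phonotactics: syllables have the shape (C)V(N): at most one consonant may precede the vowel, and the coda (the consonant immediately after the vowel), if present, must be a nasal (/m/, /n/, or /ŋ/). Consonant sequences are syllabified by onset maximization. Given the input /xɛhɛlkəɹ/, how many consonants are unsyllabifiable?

The consonants /l/, /ɹ/ cannot be parsed into a legal (C)V(N) syllable (only a nasal (/m/, /n/, or /ŋ/) is licensed in coda position; onsets are limited to one consonant).

2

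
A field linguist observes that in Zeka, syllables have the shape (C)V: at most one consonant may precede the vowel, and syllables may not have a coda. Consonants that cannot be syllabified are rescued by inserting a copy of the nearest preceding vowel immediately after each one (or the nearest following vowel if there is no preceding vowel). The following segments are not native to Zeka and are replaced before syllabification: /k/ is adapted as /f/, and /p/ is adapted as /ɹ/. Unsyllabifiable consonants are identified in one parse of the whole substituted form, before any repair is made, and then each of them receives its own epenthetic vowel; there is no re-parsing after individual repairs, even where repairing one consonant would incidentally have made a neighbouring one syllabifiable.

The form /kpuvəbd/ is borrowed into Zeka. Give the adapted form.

Substitution: /k/ → /f/, /p/ → /ɹ/, giving /fɹuvəbd/.
Syllabifying with onset maximization leaves /f/, /b/, /d/ stranded (no codas are permitted; onsets are limited to one consonant).
Epenthesis after each stranded consonant: /f/ → /fu/, /b/ → /bə/, /d/ → /də/.

fuɹuvəbədə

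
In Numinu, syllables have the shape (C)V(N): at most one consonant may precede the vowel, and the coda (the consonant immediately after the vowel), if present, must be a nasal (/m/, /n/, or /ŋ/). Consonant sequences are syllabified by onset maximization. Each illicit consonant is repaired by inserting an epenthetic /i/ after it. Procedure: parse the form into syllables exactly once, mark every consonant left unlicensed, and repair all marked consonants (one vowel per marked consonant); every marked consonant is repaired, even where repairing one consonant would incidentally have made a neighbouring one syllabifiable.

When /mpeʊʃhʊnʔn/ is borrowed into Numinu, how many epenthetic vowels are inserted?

4

The unsyllabifiable consonants are /m/, /ʃ/, /ʔ/, /n/; each receives one epenthetic vowel.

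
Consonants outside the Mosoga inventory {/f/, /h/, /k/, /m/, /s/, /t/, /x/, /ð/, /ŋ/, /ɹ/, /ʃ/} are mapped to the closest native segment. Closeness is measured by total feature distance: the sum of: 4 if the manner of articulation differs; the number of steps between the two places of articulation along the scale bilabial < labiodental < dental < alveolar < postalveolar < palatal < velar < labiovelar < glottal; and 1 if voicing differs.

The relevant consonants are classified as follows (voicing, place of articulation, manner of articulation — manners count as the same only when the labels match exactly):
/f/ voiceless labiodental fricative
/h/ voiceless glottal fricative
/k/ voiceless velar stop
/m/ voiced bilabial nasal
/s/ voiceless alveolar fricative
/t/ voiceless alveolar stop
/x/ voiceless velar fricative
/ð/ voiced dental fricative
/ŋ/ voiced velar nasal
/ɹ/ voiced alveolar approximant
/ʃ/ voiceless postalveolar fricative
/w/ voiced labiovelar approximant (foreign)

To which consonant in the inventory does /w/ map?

/ɹ/ is closest: same manner (approximant), place distance 4 (labiovelar→alveolar), same voicing; total 4. Next closest is /ŋ/ at distance 5.

ɹ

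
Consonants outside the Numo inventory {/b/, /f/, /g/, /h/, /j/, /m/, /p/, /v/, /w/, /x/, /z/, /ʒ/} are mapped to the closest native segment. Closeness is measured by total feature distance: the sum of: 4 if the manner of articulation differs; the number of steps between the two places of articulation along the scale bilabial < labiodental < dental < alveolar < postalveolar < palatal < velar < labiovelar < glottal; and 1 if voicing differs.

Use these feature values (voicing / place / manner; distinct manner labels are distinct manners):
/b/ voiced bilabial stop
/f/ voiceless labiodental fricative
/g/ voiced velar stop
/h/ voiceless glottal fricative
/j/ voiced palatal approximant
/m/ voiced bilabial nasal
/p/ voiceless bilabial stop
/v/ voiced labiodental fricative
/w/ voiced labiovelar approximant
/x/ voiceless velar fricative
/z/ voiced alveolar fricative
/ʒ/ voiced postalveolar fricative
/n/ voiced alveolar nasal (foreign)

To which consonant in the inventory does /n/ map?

/m/ is closest: same manner (nasal), place distance 3 (alveolar→bilabial), same voicing; total 3. Next closest is /z/ at distance 4.

m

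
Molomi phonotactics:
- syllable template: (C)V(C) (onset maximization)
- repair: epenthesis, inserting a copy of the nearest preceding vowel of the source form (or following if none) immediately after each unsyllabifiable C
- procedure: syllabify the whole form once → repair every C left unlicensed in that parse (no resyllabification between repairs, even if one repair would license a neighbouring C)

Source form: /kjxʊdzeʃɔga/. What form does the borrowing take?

kʊjʊxʊdzeʃɔga

Syllabifying with onset maximization leaves /k/, /j/ stranded (at most one coda consonant is licensed; onsets are limited to one consonant).
Inserting the epenthetic vowel yields /k/ → /kʊ/, /j/ → /jʊ/.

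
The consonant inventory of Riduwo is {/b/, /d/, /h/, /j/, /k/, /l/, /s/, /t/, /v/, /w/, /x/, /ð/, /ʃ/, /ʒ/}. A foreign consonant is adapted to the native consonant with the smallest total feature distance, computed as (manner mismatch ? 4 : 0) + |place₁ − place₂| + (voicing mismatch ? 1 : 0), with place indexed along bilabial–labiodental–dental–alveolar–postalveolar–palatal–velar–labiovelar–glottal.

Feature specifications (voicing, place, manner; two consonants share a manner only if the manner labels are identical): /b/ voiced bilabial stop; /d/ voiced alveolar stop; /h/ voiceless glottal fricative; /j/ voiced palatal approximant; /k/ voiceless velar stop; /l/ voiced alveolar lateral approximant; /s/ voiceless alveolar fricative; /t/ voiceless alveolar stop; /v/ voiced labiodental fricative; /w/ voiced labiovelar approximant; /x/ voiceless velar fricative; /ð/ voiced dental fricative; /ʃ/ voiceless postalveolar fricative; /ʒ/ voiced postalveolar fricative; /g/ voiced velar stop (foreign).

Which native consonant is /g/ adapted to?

k

/k/ is closest: same manner (stop), place distance 0 (velar→velar), voicing differs (+1); total 1. Next closest is /d/ at distance 3.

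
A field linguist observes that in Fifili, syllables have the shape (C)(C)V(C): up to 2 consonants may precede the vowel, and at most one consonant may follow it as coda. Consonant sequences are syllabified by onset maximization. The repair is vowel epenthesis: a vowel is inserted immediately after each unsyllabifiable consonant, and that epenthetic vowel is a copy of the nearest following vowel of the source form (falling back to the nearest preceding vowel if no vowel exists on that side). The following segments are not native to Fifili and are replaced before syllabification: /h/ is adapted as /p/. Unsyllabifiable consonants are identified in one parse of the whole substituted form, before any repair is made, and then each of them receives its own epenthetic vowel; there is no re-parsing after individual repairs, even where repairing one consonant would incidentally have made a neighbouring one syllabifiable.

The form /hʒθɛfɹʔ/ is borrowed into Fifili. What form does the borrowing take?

Substitution: /h/ → /p/, giving /pʒθɛfɹʔ/.
The consonants /p/, /ɹ/, /ʔ/ cannot be parsed into a legal (C)(C)V(C) syllable (at most one coda consonant is licensed; onsets may contain at most 2 consonants).
Epenthesis after each stranded consonant: /p/ → /pɛ/, /ɹ/ → /ɹɛ/, /ʔ/ → /ʔɛ/.

pɛʒθɛfɹɛʔɛ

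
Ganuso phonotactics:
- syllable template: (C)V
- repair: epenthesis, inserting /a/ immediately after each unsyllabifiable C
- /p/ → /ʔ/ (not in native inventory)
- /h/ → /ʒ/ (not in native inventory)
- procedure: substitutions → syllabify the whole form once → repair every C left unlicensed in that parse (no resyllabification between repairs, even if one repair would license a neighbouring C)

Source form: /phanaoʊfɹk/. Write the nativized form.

ʔaʒanaoʊfaɹaka

Substitution: /p/ → /ʔ/, /h/ → /ʒ/, giving /ʔʒanaoʊfɹk/.
The consonants /ʔ/, /f/, /ɹ/, /k/ cannot be parsed into a legal (C)V syllable (no codas are permitted; onsets are limited to one consonant).
Inserting the epenthetic vowel yields /ʔ/ → /ʔa/, /f/ → /fa/, /ɹ/ → /ɹa/, /k/ → /ka/.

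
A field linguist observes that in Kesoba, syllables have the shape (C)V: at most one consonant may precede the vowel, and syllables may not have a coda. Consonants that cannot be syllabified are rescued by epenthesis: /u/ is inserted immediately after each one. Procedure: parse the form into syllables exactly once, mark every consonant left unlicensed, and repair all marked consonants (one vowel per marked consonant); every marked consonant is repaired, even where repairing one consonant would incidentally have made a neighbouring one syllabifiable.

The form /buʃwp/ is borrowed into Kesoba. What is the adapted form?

buʃuwupu

Syllabifying with onset maximization leaves /ʃ/, /w/, /p/ stranded (no codas are permitted; onsets are limited to one consonant).
Inserting the epenthetic vowel yields /ʃ/ → /ʃu/, /w/ → /wu/, /p/ → /pu/.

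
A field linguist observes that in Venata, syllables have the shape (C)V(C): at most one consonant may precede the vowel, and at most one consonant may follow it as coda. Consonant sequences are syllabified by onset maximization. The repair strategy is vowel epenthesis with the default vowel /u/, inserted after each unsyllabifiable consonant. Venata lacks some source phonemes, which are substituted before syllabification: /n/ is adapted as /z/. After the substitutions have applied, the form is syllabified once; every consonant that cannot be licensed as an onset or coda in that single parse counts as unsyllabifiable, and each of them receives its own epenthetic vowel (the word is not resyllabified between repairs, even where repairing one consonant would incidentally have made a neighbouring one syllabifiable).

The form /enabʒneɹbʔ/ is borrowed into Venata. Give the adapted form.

Substitution: /n/ → /z/, giving /ezabʒzeɹbʔ/.
Under (C)V(C), the unsyllabifiable consonants are /ʒ/, /b/, /ʔ/ (at most one coda consonant is licensed; onsets are limited to one consonant).
Epenthesis after each stranded consonant: /ʒ/ → /ʒu/, /b/ → /bu/, /ʔ/ → /ʔu/.

ezabʒuzeɹbuʔu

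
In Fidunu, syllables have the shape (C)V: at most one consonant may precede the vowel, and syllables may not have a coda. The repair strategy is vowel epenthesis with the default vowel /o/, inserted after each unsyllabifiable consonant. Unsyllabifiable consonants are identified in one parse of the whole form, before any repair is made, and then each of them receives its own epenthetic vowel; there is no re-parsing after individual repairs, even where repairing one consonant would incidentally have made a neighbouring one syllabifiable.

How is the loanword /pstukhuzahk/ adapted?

Under (C)V, the unsyllabifiable consonants are /p/, /s/, /k/, /h/, /k/ (no codas are permitted; onsets are limited to one consonant).
Each unlicensed consonant becomes the onset of a new syllable: /p/ → /po/, /s/ → /so/, /k/ → /ko/, /h/ → /ho/, /k/ → /ko/.

posotukohuzahoko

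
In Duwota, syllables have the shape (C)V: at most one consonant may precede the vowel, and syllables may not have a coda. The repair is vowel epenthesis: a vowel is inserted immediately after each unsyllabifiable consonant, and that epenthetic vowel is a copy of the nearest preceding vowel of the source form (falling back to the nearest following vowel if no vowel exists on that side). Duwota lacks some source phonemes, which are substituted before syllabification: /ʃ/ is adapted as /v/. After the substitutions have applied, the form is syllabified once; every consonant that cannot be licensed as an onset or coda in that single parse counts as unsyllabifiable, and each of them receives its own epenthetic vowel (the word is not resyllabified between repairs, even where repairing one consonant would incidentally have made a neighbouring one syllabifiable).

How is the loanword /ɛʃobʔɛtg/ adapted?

Substitution: /ʃ/ → /v/, giving /ɛvobʔɛtg/.
The consonants /b/, /t/, /g/ cannot be parsed into a legal (C)V syllable (no codas are permitted; onsets are limited to one consonant).
Each unlicensed consonant becomes the onset of a new syllable: /b/ → /bo/, /t/ → /tɛ/, /g/ → /gɛ/.

ɛvoboʔɛtɛgɛ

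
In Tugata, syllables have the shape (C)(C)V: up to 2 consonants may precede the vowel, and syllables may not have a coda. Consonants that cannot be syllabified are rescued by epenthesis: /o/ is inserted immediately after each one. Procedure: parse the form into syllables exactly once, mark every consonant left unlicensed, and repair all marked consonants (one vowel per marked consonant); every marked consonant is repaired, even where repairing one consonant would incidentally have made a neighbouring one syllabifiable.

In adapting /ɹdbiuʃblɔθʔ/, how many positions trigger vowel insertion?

The unsyllabifiable consonants are /ɹ/, /ʃ/, /θ/, /ʔ/; each receives one epenthetic vowel.

4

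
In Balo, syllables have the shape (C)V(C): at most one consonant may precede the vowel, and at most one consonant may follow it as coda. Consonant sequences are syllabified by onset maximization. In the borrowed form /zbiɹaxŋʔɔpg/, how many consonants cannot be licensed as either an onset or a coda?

The consonants /z/, /ŋ/, /g/ cannot be parsed into a legal (C)V(C) syllable (at most one coda consonant is licensed; onsets are limited to one consonant).

3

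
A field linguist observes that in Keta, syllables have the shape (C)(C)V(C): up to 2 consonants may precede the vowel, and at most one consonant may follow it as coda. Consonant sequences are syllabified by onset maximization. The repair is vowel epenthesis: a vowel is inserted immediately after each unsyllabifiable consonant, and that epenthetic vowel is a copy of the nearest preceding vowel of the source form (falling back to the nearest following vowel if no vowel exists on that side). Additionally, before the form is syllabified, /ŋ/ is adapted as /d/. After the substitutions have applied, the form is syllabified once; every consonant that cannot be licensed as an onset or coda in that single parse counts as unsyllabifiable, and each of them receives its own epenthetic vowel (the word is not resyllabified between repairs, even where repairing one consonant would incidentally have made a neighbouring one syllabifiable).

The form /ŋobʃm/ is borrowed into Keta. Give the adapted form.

Substitution: /ŋ/ → /d/, giving /dobʃm/.
Syllabifying with onset maximization leaves /ʃ/, /m/ stranded (at most one coda consonant is licensed; onsets may contain at most 2 consonants).
Epenthesis after each stranded consonant: /ʃ/ → /ʃo/, /m/ → /mo/.

dobʃomo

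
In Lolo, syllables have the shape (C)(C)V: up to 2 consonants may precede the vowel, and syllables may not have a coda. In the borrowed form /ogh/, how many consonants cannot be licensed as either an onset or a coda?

Syllabifying with onset maximization leaves /g/, /h/ stranded (no codas are permitted; onsets may contain at most 2 consonants).

2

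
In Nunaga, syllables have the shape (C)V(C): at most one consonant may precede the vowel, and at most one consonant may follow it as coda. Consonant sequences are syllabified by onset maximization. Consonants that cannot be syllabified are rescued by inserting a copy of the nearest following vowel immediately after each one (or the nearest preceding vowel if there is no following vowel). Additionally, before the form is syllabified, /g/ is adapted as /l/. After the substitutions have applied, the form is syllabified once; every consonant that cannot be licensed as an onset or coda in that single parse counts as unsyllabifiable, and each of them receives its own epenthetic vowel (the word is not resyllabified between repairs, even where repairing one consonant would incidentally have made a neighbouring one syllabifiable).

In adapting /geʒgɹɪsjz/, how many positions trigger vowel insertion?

After substitution the input is /leʒlɹɪsjz/.
The unsyllabifiable consonants are /l/, /j/, /z/; each receives one epenthetic vowel.

3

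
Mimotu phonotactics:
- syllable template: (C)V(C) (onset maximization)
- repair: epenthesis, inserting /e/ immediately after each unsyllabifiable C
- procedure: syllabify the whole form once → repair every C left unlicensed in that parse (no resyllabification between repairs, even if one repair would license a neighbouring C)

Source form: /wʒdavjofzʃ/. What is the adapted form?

Under (C)V(C), the unsyllabifiable consonants are /w/, /ʒ/, /z/, /ʃ/ (at most one coda consonant is licensed; onsets are limited to one consonant).
Epenthesis after each stranded consonant: /w/ → /we/, /ʒ/ → /ʒe/, /z/ → /ze/, /ʃ/ → /ʃe/.

weʒedavjofzeʃe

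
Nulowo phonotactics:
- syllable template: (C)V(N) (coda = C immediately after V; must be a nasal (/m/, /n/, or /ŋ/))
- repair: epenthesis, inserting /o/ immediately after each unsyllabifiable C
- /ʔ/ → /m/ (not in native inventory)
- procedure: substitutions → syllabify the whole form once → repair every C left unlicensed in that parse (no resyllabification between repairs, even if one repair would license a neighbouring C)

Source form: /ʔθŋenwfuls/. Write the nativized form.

moθoŋenwofuloso

Substitution: /ʔ/ → /m/, giving /mθŋenwfuls/.
The consonants /m/, /θ/, /w/, /l/, /s/ cannot be parsed into a legal (C)V(N) syllable (only a nasal (/m/, /n/, or /ŋ/) is licensed in coda position; onsets are limited to one consonant).
Epenthesis after each stranded consonant: /m/ → /mo/, /θ/ → /θo/, /w/ → /wo/, /l/ → /lo/, /s/ → /so/.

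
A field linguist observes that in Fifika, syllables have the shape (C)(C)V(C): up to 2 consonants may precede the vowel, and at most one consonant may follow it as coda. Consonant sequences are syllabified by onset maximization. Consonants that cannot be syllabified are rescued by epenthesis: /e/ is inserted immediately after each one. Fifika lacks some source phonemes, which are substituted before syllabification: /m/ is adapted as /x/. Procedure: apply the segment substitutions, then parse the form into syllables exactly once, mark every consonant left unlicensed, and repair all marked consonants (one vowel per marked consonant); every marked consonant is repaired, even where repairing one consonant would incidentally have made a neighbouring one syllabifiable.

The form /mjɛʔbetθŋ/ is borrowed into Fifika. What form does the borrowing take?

xjɛʔbetθeŋe

Substitution: /m/ → /x/, giving /xjɛʔbetθŋ/.
Under (C)(C)V(C), the unsyllabifiable consonants are /θ/, /ŋ/ (at most one coda consonant is licensed; onsets may contain at most 2 consonants).
Inserting the epenthetic vowel yields /θ/ → /θe/, /ŋ/ → /ŋe/.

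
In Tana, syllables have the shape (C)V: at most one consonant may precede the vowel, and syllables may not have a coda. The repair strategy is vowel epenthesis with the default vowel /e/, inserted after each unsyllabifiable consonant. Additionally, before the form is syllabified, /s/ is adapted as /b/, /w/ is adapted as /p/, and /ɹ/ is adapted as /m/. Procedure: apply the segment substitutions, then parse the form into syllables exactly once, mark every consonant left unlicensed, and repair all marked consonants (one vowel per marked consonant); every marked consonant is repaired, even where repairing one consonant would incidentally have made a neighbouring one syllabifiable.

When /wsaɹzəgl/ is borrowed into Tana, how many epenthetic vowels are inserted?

After substitution the input is /pbamzəgl/.
The unsyllabifiable consonants are /p/, /m/, /g/, /l/; each receives one epenthetic vowel.

4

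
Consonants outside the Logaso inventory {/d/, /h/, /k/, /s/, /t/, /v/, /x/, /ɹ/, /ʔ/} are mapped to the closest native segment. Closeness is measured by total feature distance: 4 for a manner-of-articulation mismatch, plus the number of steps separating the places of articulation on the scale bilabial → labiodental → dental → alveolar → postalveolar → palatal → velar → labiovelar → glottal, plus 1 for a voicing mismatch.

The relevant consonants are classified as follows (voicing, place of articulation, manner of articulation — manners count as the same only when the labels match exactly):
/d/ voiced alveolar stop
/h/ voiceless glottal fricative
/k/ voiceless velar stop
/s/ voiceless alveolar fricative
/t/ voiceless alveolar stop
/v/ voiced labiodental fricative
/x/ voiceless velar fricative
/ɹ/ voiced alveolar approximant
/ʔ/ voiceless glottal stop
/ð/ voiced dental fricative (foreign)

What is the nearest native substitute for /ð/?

/v/ is closest: same manner (fricative), place distance 1 (dental→labiodental), same voicing; total 1. Next closest is /s/ at distance 2.

v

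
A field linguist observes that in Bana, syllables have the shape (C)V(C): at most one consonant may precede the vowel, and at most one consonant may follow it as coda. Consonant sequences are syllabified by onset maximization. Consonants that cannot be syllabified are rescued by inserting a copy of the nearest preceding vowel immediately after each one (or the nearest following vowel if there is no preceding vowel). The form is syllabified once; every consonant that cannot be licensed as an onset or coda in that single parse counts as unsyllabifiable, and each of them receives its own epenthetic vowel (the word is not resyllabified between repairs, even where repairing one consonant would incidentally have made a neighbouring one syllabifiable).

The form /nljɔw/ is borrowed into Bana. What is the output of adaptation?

Syllabifying with onset maximization leaves /n/, /l/ stranded (at most one coda consonant is licensed; onsets are limited to one consonant).
Inserting the epenthetic vowel yields /n/ → /nɔ/, /l/ → /lɔ/.

nɔlɔjɔw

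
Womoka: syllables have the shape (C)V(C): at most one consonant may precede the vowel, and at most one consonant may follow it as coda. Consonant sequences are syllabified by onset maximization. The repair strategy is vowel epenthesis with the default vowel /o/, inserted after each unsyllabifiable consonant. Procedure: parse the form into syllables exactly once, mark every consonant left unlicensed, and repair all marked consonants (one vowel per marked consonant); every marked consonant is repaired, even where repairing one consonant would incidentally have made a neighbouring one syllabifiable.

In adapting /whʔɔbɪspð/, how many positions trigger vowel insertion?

The unsyllabifiable consonants are /w/, /h/, /p/, /ð/; each receives one epenthetic vowel.

4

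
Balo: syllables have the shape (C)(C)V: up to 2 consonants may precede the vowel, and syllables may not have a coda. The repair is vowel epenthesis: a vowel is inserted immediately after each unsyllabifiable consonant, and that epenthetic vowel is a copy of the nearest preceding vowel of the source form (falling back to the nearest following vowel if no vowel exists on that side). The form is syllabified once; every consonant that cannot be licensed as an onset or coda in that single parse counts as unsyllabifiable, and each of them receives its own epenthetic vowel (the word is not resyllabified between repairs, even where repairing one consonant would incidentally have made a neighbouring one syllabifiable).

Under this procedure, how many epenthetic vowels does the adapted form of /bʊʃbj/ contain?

The unsyllabifiable consonants are /ʃ/, /b/, /j/; each receives one epenthetic vowel.

3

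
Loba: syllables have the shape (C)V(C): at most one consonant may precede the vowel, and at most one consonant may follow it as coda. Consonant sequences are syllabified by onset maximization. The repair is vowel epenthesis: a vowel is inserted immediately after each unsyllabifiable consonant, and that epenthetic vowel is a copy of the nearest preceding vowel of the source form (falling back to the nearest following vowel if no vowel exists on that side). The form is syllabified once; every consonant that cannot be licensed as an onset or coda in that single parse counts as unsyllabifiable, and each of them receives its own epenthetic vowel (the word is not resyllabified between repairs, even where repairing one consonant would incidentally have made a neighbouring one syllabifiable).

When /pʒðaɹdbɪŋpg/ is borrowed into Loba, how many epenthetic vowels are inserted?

The unsyllabifiable consonants are /p/, /ʒ/, /d/, /p/, /g/; each receives one epenthetic vowel.

5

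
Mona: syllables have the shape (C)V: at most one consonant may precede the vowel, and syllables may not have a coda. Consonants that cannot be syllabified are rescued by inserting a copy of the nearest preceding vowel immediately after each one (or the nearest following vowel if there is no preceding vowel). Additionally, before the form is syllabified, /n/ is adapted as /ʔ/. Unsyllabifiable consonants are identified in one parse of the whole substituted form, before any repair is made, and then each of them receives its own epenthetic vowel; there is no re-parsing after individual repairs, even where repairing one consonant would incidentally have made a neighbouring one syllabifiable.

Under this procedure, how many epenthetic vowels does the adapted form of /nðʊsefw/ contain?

After substitution the input is /ʔðʊsefw/.
The unsyllabifiable consonants are /ʔ/, /f/, /w/; each receives one epenthetic vowel.

3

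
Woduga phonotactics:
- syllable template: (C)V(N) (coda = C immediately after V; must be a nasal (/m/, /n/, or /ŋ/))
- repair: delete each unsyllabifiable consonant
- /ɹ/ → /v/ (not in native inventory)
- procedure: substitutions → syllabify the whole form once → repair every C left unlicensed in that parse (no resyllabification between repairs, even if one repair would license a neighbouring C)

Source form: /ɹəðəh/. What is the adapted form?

vəðə

Substitution: /ɹ/ → /v/, giving /vəðəh/.
Syllabifying with onset maximization leaves /h/ stranded (only a nasal (/m/, /n/, or /ŋ/) is licensed in coda position; onsets are limited to one consonant).
Deletion applies to /h/.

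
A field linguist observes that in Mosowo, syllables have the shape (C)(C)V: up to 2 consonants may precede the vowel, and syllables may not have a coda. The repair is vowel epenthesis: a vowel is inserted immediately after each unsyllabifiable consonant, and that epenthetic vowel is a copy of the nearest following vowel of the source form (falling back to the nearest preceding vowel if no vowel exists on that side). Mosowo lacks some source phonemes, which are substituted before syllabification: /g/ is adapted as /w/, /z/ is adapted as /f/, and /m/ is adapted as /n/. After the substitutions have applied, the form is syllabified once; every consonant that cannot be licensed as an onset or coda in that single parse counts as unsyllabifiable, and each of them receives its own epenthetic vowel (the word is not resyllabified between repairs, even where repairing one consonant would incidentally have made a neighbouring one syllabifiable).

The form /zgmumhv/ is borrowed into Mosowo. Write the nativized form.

Substitution: /z/ → /f/, /g/ → /w/, /m/ → /n/, giving /fwnunhv/.
The consonants /f/, /n/, /h/, /v/ cannot be parsed into a legal (C)(C)V syllable (no codas are permitted; onsets may contain at most 2 consonants).
Each unlicensed consonant becomes the onset of a new syllable: /f/ → /fu/, /n/ → /nu/, /h/ → /hu/, /v/ → /vu/.

fuwnunuhuvu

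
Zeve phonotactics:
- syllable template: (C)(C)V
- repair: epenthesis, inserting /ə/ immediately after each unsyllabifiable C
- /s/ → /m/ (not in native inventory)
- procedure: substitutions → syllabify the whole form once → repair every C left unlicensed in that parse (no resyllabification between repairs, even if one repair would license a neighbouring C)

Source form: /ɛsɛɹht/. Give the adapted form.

Substitution: /s/ → /m/, giving /ɛmɛɹht/.
The consonants /ɹ/, /h/, /t/ cannot be parsed into a legal (C)(C)V syllable (no codas are permitted; onsets may contain at most 2 consonants).
Each unlicensed consonant becomes the onset of a new syllable: /ɹ/ → /ɹə/, /h/ → /hə/, /t/ → /tə/.

ɛmɛɹəhətə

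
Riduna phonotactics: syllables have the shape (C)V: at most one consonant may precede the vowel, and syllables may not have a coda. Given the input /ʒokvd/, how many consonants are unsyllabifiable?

Under (C)V, the unsyllabifiable consonants are /k/, /v/, /d/ (no codas are permitted; onsets are limited to one consonant).

3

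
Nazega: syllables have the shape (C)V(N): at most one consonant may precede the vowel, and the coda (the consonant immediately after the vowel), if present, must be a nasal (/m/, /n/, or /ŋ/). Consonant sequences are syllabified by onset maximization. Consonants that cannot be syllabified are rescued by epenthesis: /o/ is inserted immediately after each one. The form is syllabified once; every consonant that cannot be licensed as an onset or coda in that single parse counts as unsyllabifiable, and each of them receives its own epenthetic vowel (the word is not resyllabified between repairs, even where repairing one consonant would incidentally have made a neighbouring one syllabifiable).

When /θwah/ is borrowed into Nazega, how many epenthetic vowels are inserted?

2

The unsyllabifiable consonants are /θ/, /h/; each receives one epenthetic vowel.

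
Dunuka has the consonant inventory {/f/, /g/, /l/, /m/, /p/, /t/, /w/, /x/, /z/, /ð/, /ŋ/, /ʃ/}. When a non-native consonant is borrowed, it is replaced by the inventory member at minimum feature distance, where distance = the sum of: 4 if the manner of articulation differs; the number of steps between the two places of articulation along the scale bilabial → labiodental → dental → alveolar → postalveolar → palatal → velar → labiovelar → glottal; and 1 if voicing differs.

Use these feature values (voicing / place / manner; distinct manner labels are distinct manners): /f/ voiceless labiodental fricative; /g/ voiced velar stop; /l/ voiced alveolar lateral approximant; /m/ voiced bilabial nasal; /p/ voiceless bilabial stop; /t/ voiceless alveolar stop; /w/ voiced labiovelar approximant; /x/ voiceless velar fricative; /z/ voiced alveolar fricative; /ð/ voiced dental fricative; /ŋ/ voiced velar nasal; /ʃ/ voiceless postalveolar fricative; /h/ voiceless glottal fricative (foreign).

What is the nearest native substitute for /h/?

x

/x/ is closest: same manner (fricative), place distance 2 (glottal→velar), same voicing; total 2. Next closest is /ʃ/ at distance 4.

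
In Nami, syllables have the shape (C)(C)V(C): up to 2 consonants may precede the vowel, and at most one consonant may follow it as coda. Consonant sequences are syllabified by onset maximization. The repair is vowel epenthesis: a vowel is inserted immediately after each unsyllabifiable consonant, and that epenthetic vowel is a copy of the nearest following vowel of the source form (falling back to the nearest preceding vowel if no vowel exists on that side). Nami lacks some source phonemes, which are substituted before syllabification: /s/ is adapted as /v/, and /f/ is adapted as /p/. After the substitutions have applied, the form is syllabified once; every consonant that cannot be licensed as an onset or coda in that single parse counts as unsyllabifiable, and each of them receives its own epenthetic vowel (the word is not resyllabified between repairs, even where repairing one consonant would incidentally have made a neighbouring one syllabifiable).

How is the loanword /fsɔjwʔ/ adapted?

pvɔjwɔʔɔ

Substitution: /f/ → /p/, /s/ → /v/, giving /pvɔjwʔ/.
The consonants /w/, /ʔ/ cannot be parsed into a legal (C)(C)V(C) syllable (at most one coda consonant is licensed; onsets may contain at most 2 consonants).
Each unlicensed consonant becomes the onset of a new syllable: /w/ → /wɔ/, /ʔ/ → /ʔɔ/.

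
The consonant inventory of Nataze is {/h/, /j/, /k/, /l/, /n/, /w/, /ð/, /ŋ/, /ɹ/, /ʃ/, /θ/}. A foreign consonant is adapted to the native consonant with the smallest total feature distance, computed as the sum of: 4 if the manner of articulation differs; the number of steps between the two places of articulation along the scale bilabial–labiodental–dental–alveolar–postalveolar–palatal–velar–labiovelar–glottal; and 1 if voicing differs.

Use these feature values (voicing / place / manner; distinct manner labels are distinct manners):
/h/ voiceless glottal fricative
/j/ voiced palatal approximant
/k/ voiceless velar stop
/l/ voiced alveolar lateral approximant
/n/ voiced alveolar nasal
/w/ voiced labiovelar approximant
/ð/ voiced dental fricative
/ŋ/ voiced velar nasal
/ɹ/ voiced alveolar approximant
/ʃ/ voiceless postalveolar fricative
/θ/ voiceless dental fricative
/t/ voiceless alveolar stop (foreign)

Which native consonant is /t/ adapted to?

k

/k/ is closest: same manner (stop), place distance 3 (alveolar→velar), same voicing; total 3. Next closest is /l/ at distance 5.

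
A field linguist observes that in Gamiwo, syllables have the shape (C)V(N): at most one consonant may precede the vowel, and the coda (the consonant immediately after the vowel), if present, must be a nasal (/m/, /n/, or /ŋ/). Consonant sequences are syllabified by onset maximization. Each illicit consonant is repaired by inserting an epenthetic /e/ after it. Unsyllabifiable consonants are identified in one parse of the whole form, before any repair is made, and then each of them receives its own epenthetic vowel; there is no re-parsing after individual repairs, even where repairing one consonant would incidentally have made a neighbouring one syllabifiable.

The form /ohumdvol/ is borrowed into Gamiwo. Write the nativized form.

Syllabifying with onset maximization leaves /d/, /l/ stranded (only a nasal (/m/, /n/, or /ŋ/) is licensed in coda position; onsets are limited to one consonant).
Epenthesis after each stranded consonant: /d/ → /de/, /l/ → /le/.

ohumdevole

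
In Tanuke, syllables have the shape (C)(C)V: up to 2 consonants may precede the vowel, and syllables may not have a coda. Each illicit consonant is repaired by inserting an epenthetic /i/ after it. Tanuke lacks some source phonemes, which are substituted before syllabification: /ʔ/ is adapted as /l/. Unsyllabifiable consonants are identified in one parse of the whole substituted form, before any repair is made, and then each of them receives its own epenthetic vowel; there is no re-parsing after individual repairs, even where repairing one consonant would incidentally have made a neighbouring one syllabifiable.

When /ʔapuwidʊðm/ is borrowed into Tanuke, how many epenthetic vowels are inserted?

2

After substitution the input is /lapuwidʊðm/.
The unsyllabifiable consonants are /ð/, /m/; each receives one epenthetic vowel.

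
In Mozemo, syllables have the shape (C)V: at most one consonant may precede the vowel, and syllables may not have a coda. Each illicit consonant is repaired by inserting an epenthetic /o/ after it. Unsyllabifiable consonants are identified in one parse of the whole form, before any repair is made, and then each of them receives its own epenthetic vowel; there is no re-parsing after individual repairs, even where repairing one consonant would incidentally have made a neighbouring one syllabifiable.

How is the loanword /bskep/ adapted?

bosokepo

Syllabifying with onset maximization leaves /b/, /s/, /p/ stranded (no codas are permitted; onsets are limited to one consonant).
Inserting the epenthetic vowel yields /b/ → /bo/, /s/ → /so/, /p/ → /po/.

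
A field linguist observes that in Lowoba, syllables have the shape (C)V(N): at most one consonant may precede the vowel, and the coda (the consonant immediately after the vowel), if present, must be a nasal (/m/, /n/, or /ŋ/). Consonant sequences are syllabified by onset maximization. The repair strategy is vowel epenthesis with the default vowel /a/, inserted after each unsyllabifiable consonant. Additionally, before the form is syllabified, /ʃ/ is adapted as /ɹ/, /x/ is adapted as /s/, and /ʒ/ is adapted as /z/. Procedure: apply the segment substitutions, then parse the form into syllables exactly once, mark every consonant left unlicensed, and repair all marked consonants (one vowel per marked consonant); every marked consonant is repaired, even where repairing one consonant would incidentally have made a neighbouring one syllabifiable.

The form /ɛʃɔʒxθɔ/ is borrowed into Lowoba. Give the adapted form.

ɛɹɔzasaθɔ

Substitution: /ʃ/ → /ɹ/, /ʒ/ → /z/, /x/ → /s/, giving /ɛɹɔzsθɔ/.
Syllabifying with onset maximization leaves /z/, /s/ stranded (only a nasal (/m/, /n/, or /ŋ/) is licensed in coda position; onsets are limited to one consonant).
Each unlicensed consonant becomes the onset of a new syllable: /z/ → /za/, /s/ → /sa/.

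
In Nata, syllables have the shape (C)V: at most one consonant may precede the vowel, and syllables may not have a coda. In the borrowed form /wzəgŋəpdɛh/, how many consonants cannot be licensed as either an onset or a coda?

4

Syllabifying with onset maximization leaves /w/, /g/, /p/, /h/ stranded (no codas are permitted; onsets are limited to one consonant).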